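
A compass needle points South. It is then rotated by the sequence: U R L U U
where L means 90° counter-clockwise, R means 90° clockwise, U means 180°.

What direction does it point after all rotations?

Start: South
  U (U-turn (180°)) -> North
  R (right (90° clockwise)) -> East
  L (left (90° counter-clockwise)) -> North
  U (U-turn (180°)) -> South
  U (U-turn (180°)) -> North
Final: North

Answer: Final heading: North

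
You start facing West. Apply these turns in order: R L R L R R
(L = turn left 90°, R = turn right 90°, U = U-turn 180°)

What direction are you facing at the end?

Start: West
  R (right (90° clockwise)) -> North
  L (left (90° counter-clockwise)) -> West
  R (right (90° clockwise)) -> North
  L (left (90° counter-clockwise)) -> West
  R (right (90° clockwise)) -> North
  R (right (90° clockwise)) -> East
Final: East

Answer: Final heading: East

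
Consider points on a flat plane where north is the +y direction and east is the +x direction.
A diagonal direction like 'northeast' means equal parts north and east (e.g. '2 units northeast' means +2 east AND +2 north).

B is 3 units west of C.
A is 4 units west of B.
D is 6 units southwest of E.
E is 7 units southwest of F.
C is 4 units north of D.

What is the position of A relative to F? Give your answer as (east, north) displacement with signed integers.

Place F at the origin (east=0, north=0).
  E is 7 units southwest of F: delta (east=-7, north=-7); E at (east=-7, north=-7).
  D is 6 units southwest of E: delta (east=-6, north=-6); D at (east=-13, north=-13).
  C is 4 units north of D: delta (east=+0, north=+4); C at (east=-13, north=-9).
  B is 3 units west of C: delta (east=-3, north=+0); B at (east=-16, north=-9).
  A is 4 units west of B: delta (east=-4, north=+0); A at (east=-20, north=-9).
Therefore A relative to F: (east=-20, north=-9).

Answer: A is at (east=-20, north=-9) relative to F.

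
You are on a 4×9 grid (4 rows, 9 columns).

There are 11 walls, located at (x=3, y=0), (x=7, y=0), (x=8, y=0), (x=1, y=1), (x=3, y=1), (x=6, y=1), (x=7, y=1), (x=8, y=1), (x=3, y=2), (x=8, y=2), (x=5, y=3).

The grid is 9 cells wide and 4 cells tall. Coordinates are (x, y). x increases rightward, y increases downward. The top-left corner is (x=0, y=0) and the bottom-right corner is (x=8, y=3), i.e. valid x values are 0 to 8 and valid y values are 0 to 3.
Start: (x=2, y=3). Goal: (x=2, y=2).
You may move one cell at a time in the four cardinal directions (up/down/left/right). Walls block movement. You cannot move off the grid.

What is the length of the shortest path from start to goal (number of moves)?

Answer: Shortest path length: 1

Derivation:
BFS from (x=2, y=3) until reaching (x=2, y=2):
  Distance 0: (x=2, y=3)
  Distance 1: (x=2, y=2), (x=1, y=3), (x=3, y=3)  <- goal reached here
One shortest path (1 moves): (x=2, y=3) -> (x=2, y=2)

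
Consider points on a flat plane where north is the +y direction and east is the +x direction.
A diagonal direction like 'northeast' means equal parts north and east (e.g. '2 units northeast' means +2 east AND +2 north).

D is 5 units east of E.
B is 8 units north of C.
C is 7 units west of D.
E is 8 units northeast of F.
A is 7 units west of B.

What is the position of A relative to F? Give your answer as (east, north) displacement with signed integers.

Answer: A is at (east=-1, north=16) relative to F.

Derivation:
Place F at the origin (east=0, north=0).
  E is 8 units northeast of F: delta (east=+8, north=+8); E at (east=8, north=8).
  D is 5 units east of E: delta (east=+5, north=+0); D at (east=13, north=8).
  C is 7 units west of D: delta (east=-7, north=+0); C at (east=6, north=8).
  B is 8 units north of C: delta (east=+0, north=+8); B at (east=6, north=16).
  A is 7 units west of B: delta (east=-7, north=+0); A at (east=-1, north=16).
Therefore A relative to F: (east=-1, north=16).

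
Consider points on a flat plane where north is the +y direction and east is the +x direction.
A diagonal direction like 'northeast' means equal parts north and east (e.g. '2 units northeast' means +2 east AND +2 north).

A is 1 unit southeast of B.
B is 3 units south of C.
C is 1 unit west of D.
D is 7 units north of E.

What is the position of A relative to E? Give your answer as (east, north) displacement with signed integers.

Place E at the origin (east=0, north=0).
  D is 7 units north of E: delta (east=+0, north=+7); D at (east=0, north=7).
  C is 1 unit west of D: delta (east=-1, north=+0); C at (east=-1, north=7).
  B is 3 units south of C: delta (east=+0, north=-3); B at (east=-1, north=4).
  A is 1 unit southeast of B: delta (east=+1, north=-1); A at (east=0, north=3).
Therefore A relative to E: (east=0, north=3).

Answer: A is at (east=0, north=3) relative to E.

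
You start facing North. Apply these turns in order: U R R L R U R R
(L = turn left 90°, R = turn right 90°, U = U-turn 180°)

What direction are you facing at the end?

Answer: Final heading: North

Derivation:
Start: North
  U (U-turn (180°)) -> South
  R (right (90° clockwise)) -> West
  R (right (90° clockwise)) -> North
  L (left (90° counter-clockwise)) -> West
  R (right (90° clockwise)) -> North
  U (U-turn (180°)) -> South
  R (right (90° clockwise)) -> West
  R (right (90° clockwise)) -> North
Final: North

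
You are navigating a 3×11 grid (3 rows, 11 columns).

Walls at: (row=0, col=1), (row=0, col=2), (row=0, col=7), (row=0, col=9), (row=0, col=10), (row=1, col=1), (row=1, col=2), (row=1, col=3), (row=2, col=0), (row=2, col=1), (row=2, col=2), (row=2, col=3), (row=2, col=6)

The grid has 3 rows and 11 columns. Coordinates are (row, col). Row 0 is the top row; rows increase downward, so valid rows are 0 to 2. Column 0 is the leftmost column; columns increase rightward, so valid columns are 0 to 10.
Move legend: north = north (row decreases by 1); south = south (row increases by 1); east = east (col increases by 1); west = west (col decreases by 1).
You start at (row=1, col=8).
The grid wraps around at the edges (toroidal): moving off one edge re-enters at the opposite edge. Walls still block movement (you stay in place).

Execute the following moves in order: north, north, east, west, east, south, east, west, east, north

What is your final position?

Start: (row=1, col=8)
  north (north): (row=1, col=8) -> (row=0, col=8)
  north (north): (row=0, col=8) -> (row=2, col=8)
  east (east): (row=2, col=8) -> (row=2, col=9)
  west (west): (row=2, col=9) -> (row=2, col=8)
  east (east): (row=2, col=8) -> (row=2, col=9)
  south (south): blocked, stay at (row=2, col=9)
  east (east): (row=2, col=9) -> (row=2, col=10)
  west (west): (row=2, col=10) -> (row=2, col=9)
  east (east): (row=2, col=9) -> (row=2, col=10)
  north (north): (row=2, col=10) -> (row=1, col=10)
Final: (row=1, col=10)

Answer: Final position: (row=1, col=10)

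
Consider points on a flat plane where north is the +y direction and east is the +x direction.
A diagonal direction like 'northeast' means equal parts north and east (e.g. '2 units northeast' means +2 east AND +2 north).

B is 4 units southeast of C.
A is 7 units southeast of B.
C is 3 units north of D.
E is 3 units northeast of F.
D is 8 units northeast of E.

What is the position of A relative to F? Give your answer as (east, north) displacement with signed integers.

Answer: A is at (east=22, north=3) relative to F.

Derivation:
Place F at the origin (east=0, north=0).
  E is 3 units northeast of F: delta (east=+3, north=+3); E at (east=3, north=3).
  D is 8 units northeast of E: delta (east=+8, north=+8); D at (east=11, north=11).
  C is 3 units north of D: delta (east=+0, north=+3); C at (east=11, north=14).
  B is 4 units southeast of C: delta (east=+4, north=-4); B at (east=15, north=10).
  A is 7 units southeast of B: delta (east=+7, north=-7); A at (east=22, north=3).
Therefore A relative to F: (east=22, north=3).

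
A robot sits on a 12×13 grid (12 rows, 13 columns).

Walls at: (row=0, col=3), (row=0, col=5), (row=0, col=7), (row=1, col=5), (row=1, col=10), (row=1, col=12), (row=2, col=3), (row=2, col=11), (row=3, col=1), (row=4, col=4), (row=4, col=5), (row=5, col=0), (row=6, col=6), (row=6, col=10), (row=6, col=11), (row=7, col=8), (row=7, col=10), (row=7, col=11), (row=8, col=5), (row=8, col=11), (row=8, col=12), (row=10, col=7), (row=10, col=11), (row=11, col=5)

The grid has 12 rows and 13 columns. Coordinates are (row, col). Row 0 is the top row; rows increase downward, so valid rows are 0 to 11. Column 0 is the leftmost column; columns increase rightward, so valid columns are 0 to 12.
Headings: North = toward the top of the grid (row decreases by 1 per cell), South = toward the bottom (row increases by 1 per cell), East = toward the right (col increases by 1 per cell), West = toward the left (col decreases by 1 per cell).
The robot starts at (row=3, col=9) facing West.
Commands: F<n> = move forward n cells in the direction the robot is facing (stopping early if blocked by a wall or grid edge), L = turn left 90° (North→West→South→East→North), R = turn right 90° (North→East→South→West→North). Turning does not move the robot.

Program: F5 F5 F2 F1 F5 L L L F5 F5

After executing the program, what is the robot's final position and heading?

Answer: Final position: (row=0, col=2), facing North

Derivation:
Start: (row=3, col=9), facing West
  F5: move forward 5, now at (row=3, col=4)
  F5: move forward 2/5 (blocked), now at (row=3, col=2)
  F2: move forward 0/2 (blocked), now at (row=3, col=2)
  F1: move forward 0/1 (blocked), now at (row=3, col=2)
  F5: move forward 0/5 (blocked), now at (row=3, col=2)
  L: turn left, now facing South
  L: turn left, now facing East
  L: turn left, now facing North
  F5: move forward 3/5 (blocked), now at (row=0, col=2)
  F5: move forward 0/5 (blocked), now at (row=0, col=2)
Final: (row=0, col=2), facing North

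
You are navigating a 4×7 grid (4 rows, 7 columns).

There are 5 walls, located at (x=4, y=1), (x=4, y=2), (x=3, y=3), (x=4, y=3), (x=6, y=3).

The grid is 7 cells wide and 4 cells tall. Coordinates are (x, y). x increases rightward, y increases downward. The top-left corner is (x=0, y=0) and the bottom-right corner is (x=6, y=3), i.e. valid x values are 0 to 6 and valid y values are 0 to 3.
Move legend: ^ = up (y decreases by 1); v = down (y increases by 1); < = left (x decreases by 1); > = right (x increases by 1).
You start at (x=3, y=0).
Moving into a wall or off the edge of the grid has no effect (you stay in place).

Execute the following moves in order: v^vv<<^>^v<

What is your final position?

Start: (x=3, y=0)
  v (down): (x=3, y=0) -> (x=3, y=1)
  ^ (up): (x=3, y=1) -> (x=3, y=0)
  v (down): (x=3, y=0) -> (x=3, y=1)
  v (down): (x=3, y=1) -> (x=3, y=2)
  < (left): (x=3, y=2) -> (x=2, y=2)
  < (left): (x=2, y=2) -> (x=1, y=2)
  ^ (up): (x=1, y=2) -> (x=1, y=1)
  > (right): (x=1, y=1) -> (x=2, y=1)
  ^ (up): (x=2, y=1) -> (x=2, y=0)
  v (down): (x=2, y=0) -> (x=2, y=1)
  < (left): (x=2, y=1) -> (x=1, y=1)
Final: (x=1, y=1)

Answer: Final position: (x=1, y=1)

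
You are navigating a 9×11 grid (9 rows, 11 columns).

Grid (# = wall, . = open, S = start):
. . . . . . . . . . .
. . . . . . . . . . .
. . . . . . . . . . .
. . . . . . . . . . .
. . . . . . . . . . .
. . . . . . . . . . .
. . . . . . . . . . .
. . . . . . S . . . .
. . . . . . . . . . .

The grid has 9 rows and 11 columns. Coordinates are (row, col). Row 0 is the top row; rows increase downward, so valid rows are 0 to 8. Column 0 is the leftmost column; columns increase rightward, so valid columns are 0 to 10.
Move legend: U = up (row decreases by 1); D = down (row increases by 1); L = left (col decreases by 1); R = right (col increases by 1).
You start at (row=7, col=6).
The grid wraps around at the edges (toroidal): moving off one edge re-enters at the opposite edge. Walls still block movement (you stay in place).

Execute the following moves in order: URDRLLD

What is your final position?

Start: (row=7, col=6)
  U (up): (row=7, col=6) -> (row=6, col=6)
  R (right): (row=6, col=6) -> (row=6, col=7)
  D (down): (row=6, col=7) -> (row=7, col=7)
  R (right): (row=7, col=7) -> (row=7, col=8)
  L (left): (row=7, col=8) -> (row=7, col=7)
  L (left): (row=7, col=7) -> (row=7, col=6)
  D (down): (row=7, col=6) -> (row=8, col=6)
Final: (row=8, col=6)

Answer: Final position: (row=8, col=6)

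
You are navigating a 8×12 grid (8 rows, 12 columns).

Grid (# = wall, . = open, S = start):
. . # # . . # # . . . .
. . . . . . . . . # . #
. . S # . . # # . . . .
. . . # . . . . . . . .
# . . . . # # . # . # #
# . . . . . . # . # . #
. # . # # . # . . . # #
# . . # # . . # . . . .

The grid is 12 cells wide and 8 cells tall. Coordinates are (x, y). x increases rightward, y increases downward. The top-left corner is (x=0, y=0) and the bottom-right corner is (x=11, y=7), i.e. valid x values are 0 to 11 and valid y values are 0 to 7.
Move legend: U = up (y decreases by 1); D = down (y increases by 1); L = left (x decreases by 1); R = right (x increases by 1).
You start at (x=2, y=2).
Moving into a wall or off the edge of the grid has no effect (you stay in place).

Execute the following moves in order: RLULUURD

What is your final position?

Answer: Final position: (x=1, y=1)

Derivation:
Start: (x=2, y=2)
  R (right): blocked, stay at (x=2, y=2)
  L (left): (x=2, y=2) -> (x=1, y=2)
  U (up): (x=1, y=2) -> (x=1, y=1)
  L (left): (x=1, y=1) -> (x=0, y=1)
  U (up): (x=0, y=1) -> (x=0, y=0)
  U (up): blocked, stay at (x=0, y=0)
  R (right): (x=0, y=0) -> (x=1, y=0)
  D (down): (x=1, y=0) -> (x=1, y=1)
Final: (x=1, y=1)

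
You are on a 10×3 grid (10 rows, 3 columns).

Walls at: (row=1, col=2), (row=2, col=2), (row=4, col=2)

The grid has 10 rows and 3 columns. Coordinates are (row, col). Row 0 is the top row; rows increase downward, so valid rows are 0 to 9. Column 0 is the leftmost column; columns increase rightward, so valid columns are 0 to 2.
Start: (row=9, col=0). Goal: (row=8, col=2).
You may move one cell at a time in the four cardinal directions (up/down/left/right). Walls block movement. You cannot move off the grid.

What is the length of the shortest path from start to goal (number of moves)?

Answer: Shortest path length: 3

Derivation:
BFS from (row=9, col=0) until reaching (row=8, col=2):
  Distance 0: (row=9, col=0)
  Distance 1: (row=8, col=0), (row=9, col=1)
  Distance 2: (row=7, col=0), (row=8, col=1), (row=9, col=2)
  Distance 3: (row=6, col=0), (row=7, col=1), (row=8, col=2)  <- goal reached here
One shortest path (3 moves): (row=9, col=0) -> (row=9, col=1) -> (row=9, col=2) -> (row=8, col=2)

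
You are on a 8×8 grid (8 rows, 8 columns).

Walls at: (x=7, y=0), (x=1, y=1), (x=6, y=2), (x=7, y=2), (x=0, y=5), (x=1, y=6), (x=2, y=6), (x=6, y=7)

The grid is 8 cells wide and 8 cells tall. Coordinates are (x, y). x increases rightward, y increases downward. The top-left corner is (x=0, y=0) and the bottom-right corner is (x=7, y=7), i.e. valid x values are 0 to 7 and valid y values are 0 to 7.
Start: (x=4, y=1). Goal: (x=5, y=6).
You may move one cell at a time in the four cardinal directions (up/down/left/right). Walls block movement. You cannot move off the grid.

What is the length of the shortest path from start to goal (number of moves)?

BFS from (x=4, y=1) until reaching (x=5, y=6):
  Distance 0: (x=4, y=1)
  Distance 1: (x=4, y=0), (x=3, y=1), (x=5, y=1), (x=4, y=2)
  Distance 2: (x=3, y=0), (x=5, y=0), (x=2, y=1), (x=6, y=1), (x=3, y=2), (x=5, y=2), (x=4, y=3)
  Distance 3: (x=2, y=0), (x=6, y=0), (x=7, y=1), (x=2, y=2), (x=3, y=3), (x=5, y=3), (x=4, y=4)
  Distance 4: (x=1, y=0), (x=1, y=2), (x=2, y=3), (x=6, y=3), (x=3, y=4), (x=5, y=4), (x=4, y=5)
  Distance 5: (x=0, y=0), (x=0, y=2), (x=1, y=3), (x=7, y=3), (x=2, y=4), (x=6, y=4), (x=3, y=5), (x=5, y=5), (x=4, y=6)
  Distance 6: (x=0, y=1), (x=0, y=3), (x=1, y=4), (x=7, y=4), (x=2, y=5), (x=6, y=5), (x=3, y=6), (x=5, y=6), (x=4, y=7)  <- goal reached here
One shortest path (6 moves): (x=4, y=1) -> (x=5, y=1) -> (x=5, y=2) -> (x=5, y=3) -> (x=5, y=4) -> (x=5, y=5) -> (x=5, y=6)

Answer: Shortest path length: 6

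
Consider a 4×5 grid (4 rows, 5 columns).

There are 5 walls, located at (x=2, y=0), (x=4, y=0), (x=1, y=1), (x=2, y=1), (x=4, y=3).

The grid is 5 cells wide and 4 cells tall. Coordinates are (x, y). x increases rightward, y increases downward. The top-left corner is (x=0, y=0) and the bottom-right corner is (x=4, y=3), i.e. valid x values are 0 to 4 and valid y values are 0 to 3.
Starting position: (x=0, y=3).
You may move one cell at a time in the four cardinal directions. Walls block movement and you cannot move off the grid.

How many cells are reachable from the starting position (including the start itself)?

BFS flood-fill from (x=0, y=3):
  Distance 0: (x=0, y=3)
  Distance 1: (x=0, y=2), (x=1, y=3)
  Distance 2: (x=0, y=1), (x=1, y=2), (x=2, y=3)
  Distance 3: (x=0, y=0), (x=2, y=2), (x=3, y=3)
  Distance 4: (x=1, y=0), (x=3, y=2)
  Distance 5: (x=3, y=1), (x=4, y=2)
  Distance 6: (x=3, y=0), (x=4, y=1)
Total reachable: 15 (grid has 15 open cells total)

Answer: Reachable cells: 15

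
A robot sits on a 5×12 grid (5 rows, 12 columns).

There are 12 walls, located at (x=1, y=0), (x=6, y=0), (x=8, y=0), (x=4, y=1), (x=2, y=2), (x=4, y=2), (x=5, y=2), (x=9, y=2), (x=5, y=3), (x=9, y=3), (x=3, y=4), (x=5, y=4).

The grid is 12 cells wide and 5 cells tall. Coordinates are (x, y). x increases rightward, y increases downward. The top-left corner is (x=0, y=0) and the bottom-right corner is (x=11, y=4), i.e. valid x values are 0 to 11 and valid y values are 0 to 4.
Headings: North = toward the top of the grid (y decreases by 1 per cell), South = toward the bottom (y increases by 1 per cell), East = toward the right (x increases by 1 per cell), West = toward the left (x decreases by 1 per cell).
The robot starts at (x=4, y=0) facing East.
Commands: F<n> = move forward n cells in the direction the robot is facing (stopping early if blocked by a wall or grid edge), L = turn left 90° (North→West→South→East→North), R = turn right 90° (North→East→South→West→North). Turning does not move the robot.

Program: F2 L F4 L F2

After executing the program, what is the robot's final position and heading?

Answer: Final position: (x=3, y=0), facing West

Derivation:
Start: (x=4, y=0), facing East
  F2: move forward 1/2 (blocked), now at (x=5, y=0)
  L: turn left, now facing North
  F4: move forward 0/4 (blocked), now at (x=5, y=0)
  L: turn left, now facing West
  F2: move forward 2, now at (x=3, y=0)
Final: (x=3, y=0), facing West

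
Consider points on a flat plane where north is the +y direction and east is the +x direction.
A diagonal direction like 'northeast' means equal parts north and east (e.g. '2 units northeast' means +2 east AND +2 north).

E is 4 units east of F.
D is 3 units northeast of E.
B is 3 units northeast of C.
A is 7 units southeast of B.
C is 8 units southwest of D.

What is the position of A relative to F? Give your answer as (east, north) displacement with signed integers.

Answer: A is at (east=9, north=-9) relative to F.

Derivation:
Place F at the origin (east=0, north=0).
  E is 4 units east of F: delta (east=+4, north=+0); E at (east=4, north=0).
  D is 3 units northeast of E: delta (east=+3, north=+3); D at (east=7, north=3).
  C is 8 units southwest of D: delta (east=-8, north=-8); C at (east=-1, north=-5).
  B is 3 units northeast of C: delta (east=+3, north=+3); B at (east=2, north=-2).
  A is 7 units southeast of B: delta (east=+7, north=-7); A at (east=9, north=-9).
Therefore A relative to F: (east=9, north=-9).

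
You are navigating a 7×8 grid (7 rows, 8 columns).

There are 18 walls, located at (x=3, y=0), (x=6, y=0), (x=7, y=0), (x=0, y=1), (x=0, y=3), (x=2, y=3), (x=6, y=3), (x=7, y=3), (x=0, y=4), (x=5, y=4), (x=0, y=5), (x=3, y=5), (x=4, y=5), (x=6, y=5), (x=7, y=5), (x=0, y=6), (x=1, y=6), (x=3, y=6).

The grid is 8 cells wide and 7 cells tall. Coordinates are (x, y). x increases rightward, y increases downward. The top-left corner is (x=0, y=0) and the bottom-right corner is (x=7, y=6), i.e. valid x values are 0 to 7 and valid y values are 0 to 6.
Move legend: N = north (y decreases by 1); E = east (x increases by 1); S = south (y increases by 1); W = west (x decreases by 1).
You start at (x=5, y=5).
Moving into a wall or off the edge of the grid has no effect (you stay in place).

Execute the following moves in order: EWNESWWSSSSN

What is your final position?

Start: (x=5, y=5)
  E (east): blocked, stay at (x=5, y=5)
  W (west): blocked, stay at (x=5, y=5)
  N (north): blocked, stay at (x=5, y=5)
  E (east): blocked, stay at (x=5, y=5)
  S (south): (x=5, y=5) -> (x=5, y=6)
  W (west): (x=5, y=6) -> (x=4, y=6)
  W (west): blocked, stay at (x=4, y=6)
  [×4]S (south): blocked, stay at (x=4, y=6)
  N (north): blocked, stay at (x=4, y=6)
Final: (x=4, y=6)

Answer: Final position: (x=4, y=6)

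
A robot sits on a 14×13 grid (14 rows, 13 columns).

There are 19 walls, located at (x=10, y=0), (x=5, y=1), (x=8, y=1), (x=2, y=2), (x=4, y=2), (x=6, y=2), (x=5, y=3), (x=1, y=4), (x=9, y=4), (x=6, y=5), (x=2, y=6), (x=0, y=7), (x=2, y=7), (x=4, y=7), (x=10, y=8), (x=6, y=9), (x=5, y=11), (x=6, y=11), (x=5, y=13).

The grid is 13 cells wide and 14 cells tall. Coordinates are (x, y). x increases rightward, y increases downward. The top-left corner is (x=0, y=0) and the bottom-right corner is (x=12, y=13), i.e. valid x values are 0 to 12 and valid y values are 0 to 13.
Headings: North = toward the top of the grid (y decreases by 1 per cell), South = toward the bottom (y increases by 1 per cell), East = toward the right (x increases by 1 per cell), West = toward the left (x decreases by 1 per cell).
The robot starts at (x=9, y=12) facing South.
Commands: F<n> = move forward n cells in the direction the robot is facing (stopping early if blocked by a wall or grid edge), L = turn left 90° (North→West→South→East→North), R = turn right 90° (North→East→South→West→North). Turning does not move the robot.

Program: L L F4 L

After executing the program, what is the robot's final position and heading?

Start: (x=9, y=12), facing South
  L: turn left, now facing East
  L: turn left, now facing North
  F4: move forward 4, now at (x=9, y=8)
  L: turn left, now facing West
Final: (x=9, y=8), facing West

Answer: Final position: (x=9, y=8), facing West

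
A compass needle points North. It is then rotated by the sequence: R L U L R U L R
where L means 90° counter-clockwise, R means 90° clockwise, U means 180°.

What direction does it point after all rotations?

Start: North
  R (right (90° clockwise)) -> East
  L (left (90° counter-clockwise)) -> North
  U (U-turn (180°)) -> South
  L (left (90° counter-clockwise)) -> East
  R (right (90° clockwise)) -> South
  U (U-turn (180°)) -> North
  L (left (90° counter-clockwise)) -> West
  R (right (90° clockwise)) -> North
Final: North

Answer: Final heading: North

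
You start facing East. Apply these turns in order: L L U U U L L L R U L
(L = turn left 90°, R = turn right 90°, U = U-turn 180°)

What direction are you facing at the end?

Start: East
  L (left (90° counter-clockwise)) -> North
  L (left (90° counter-clockwise)) -> West
  U (U-turn (180°)) -> East
  U (U-turn (180°)) -> West
  U (U-turn (180°)) -> East
  L (left (90° counter-clockwise)) -> North
  L (left (90° counter-clockwise)) -> West
  L (left (90° counter-clockwise)) -> South
  R (right (90° clockwise)) -> West
  U (U-turn (180°)) -> East
  L (left (90° counter-clockwise)) -> North
Final: North

Answer: Final heading: North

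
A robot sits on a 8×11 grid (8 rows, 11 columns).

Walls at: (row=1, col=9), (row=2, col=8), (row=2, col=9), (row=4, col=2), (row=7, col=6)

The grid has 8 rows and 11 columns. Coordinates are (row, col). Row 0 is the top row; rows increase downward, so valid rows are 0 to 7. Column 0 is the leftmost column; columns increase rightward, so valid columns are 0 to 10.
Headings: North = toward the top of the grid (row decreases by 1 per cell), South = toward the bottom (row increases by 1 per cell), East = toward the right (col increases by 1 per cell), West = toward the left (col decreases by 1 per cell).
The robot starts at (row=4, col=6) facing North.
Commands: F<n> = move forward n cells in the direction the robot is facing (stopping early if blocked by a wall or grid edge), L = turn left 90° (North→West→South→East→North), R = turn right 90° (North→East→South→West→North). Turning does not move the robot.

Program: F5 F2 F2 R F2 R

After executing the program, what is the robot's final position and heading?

Start: (row=4, col=6), facing North
  F5: move forward 4/5 (blocked), now at (row=0, col=6)
  F2: move forward 0/2 (blocked), now at (row=0, col=6)
  F2: move forward 0/2 (blocked), now at (row=0, col=6)
  R: turn right, now facing East
  F2: move forward 2, now at (row=0, col=8)
  R: turn right, now facing South
Final: (row=0, col=8), facing South

Answer: Final position: (row=0, col=8), facing South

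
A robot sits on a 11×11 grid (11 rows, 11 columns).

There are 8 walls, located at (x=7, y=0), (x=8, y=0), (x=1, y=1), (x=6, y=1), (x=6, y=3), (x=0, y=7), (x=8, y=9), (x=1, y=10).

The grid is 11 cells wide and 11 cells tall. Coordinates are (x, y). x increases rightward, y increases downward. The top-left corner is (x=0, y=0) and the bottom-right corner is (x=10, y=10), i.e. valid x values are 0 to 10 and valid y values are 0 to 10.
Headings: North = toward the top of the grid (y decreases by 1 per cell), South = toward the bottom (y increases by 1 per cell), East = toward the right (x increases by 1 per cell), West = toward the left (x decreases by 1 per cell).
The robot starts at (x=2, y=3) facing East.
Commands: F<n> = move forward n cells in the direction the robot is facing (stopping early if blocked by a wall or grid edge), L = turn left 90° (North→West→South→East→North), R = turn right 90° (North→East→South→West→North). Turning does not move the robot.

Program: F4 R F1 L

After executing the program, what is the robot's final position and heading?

Answer: Final position: (x=5, y=4), facing East

Derivation:
Start: (x=2, y=3), facing East
  F4: move forward 3/4 (blocked), now at (x=5, y=3)
  R: turn right, now facing South
  F1: move forward 1, now at (x=5, y=4)
  L: turn left, now facing East
Final: (x=5, y=4), facing East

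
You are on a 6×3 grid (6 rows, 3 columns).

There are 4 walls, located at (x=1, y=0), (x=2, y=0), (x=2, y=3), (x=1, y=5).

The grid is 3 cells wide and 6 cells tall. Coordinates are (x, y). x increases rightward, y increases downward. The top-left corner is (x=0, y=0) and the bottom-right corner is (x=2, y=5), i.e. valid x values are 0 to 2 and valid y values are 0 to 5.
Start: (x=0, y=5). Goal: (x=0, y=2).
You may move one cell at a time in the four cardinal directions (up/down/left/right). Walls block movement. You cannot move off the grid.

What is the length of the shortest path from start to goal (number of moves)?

Answer: Shortest path length: 3

Derivation:
BFS from (x=0, y=5) until reaching (x=0, y=2):
  Distance 0: (x=0, y=5)
  Distance 1: (x=0, y=4)
  Distance 2: (x=0, y=3), (x=1, y=4)
  Distance 3: (x=0, y=2), (x=1, y=3), (x=2, y=4)  <- goal reached here
One shortest path (3 moves): (x=0, y=5) -> (x=0, y=4) -> (x=0, y=3) -> (x=0, y=2)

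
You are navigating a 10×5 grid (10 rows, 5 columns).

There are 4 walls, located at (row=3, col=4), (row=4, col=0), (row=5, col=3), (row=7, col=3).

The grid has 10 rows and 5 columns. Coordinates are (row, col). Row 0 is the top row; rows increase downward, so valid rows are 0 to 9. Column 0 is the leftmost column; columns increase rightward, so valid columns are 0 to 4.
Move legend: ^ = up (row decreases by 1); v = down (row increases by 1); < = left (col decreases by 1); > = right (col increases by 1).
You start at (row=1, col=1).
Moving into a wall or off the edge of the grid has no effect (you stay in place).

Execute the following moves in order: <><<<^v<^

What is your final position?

Start: (row=1, col=1)
  < (left): (row=1, col=1) -> (row=1, col=0)
  > (right): (row=1, col=0) -> (row=1, col=1)
  < (left): (row=1, col=1) -> (row=1, col=0)
  < (left): blocked, stay at (row=1, col=0)
  < (left): blocked, stay at (row=1, col=0)
  ^ (up): (row=1, col=0) -> (row=0, col=0)
  v (down): (row=0, col=0) -> (row=1, col=0)
  < (left): blocked, stay at (row=1, col=0)
  ^ (up): (row=1, col=0) -> (row=0, col=0)
Final: (row=0, col=0)

Answer: Final position: (row=0, col=0)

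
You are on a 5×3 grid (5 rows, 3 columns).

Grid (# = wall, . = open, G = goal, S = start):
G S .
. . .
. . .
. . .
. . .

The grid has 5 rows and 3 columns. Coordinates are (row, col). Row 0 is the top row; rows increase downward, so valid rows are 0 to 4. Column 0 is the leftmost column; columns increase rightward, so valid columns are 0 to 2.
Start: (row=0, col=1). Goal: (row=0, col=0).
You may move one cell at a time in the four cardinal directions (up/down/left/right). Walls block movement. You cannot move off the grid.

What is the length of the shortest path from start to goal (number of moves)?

BFS from (row=0, col=1) until reaching (row=0, col=0):
  Distance 0: (row=0, col=1)
  Distance 1: (row=0, col=0), (row=0, col=2), (row=1, col=1)  <- goal reached here
One shortest path (1 moves): (row=0, col=1) -> (row=0, col=0)

Answer: Shortest path length: 1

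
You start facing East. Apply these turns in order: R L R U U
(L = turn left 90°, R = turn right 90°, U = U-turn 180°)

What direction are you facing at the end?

Answer: Final heading: South

Derivation:
Start: East
  R (right (90° clockwise)) -> South
  L (left (90° counter-clockwise)) -> East
  R (right (90° clockwise)) -> South
  U (U-turn (180°)) -> North
  U (U-turn (180°)) -> South
Final: South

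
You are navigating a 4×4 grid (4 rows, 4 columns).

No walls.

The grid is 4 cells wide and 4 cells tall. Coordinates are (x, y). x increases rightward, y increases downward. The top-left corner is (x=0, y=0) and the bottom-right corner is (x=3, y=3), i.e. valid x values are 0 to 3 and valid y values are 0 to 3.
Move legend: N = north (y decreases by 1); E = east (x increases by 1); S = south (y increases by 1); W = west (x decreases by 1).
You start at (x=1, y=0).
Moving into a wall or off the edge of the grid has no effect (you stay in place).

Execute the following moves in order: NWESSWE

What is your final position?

Answer: Final position: (x=1, y=2)

Derivation:
Start: (x=1, y=0)
  N (north): blocked, stay at (x=1, y=0)
  W (west): (x=1, y=0) -> (x=0, y=0)
  E (east): (x=0, y=0) -> (x=1, y=0)
  S (south): (x=1, y=0) -> (x=1, y=1)
  S (south): (x=1, y=1) -> (x=1, y=2)
  W (west): (x=1, y=2) -> (x=0, y=2)
  E (east): (x=0, y=2) -> (x=1, y=2)
Final: (x=1, y=2)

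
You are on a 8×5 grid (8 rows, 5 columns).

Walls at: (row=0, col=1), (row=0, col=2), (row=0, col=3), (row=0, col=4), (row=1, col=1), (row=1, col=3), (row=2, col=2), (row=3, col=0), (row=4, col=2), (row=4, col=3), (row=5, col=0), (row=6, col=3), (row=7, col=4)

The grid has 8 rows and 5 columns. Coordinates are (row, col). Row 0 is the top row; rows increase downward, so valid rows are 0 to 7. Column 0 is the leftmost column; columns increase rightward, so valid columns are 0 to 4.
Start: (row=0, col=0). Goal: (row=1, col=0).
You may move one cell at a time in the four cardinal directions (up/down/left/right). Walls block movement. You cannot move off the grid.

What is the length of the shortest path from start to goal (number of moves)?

Answer: Shortest path length: 1

Derivation:
BFS from (row=0, col=0) until reaching (row=1, col=0):
  Distance 0: (row=0, col=0)
  Distance 1: (row=1, col=0)  <- goal reached here
One shortest path (1 moves): (row=0, col=0) -> (row=1, col=0)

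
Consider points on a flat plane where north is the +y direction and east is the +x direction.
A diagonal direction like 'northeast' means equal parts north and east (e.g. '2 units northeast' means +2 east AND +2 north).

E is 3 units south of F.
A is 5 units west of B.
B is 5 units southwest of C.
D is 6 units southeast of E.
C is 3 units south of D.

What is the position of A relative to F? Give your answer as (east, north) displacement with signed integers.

Answer: A is at (east=-4, north=-17) relative to F.

Derivation:
Place F at the origin (east=0, north=0).
  E is 3 units south of F: delta (east=+0, north=-3); E at (east=0, north=-3).
  D is 6 units southeast of E: delta (east=+6, north=-6); D at (east=6, north=-9).
  C is 3 units south of D: delta (east=+0, north=-3); C at (east=6, north=-12).
  B is 5 units southwest of C: delta (east=-5, north=-5); B at (east=1, north=-17).
  A is 5 units west of B: delta (east=-5, north=+0); A at (east=-4, north=-17).
Therefore A relative to F: (east=-4, north=-17).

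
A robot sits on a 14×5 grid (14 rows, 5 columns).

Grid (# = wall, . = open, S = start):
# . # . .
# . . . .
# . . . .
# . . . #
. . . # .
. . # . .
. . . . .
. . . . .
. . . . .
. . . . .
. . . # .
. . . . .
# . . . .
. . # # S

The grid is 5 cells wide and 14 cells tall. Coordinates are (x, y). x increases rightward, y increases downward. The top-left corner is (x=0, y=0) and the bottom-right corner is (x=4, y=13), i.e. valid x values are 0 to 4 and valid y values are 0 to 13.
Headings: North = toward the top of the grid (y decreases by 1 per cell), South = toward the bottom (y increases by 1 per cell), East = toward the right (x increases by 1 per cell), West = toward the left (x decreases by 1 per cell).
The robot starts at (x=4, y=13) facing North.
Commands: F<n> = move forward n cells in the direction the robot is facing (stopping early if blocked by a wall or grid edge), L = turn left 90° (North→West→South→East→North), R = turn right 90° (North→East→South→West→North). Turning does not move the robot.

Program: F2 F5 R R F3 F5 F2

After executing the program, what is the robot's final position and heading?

Start: (x=4, y=13), facing North
  F2: move forward 2, now at (x=4, y=11)
  F5: move forward 5, now at (x=4, y=6)
  R: turn right, now facing East
  R: turn right, now facing South
  F3: move forward 3, now at (x=4, y=9)
  F5: move forward 4/5 (blocked), now at (x=4, y=13)
  F2: move forward 0/2 (blocked), now at (x=4, y=13)
Final: (x=4, y=13), facing South

Answer: Final position: (x=4, y=13), facing South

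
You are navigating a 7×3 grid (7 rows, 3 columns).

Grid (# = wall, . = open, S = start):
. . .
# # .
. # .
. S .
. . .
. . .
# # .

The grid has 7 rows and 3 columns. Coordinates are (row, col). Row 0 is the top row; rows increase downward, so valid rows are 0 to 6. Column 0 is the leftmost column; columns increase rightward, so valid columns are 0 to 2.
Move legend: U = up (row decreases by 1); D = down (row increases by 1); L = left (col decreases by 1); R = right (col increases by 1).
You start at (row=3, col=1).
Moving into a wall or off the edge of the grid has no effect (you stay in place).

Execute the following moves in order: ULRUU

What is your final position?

Start: (row=3, col=1)
  U (up): blocked, stay at (row=3, col=1)
  L (left): (row=3, col=1) -> (row=3, col=0)
  R (right): (row=3, col=0) -> (row=3, col=1)
  U (up): blocked, stay at (row=3, col=1)
  U (up): blocked, stay at (row=3, col=1)
Final: (row=3, col=1)

Answer: Final position: (row=3, col=1)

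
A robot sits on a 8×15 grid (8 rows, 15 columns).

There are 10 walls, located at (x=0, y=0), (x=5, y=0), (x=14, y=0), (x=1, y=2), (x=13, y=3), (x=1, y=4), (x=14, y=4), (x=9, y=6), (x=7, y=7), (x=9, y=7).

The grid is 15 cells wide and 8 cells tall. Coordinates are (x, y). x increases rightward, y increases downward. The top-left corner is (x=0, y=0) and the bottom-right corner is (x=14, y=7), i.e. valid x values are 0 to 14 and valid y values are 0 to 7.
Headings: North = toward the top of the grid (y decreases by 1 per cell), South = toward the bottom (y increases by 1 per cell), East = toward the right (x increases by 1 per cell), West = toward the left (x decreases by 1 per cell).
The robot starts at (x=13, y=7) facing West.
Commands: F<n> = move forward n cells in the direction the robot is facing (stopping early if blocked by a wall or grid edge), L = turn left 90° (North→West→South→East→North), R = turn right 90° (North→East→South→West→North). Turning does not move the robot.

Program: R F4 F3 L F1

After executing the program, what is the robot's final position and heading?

Answer: Final position: (x=12, y=4), facing West

Derivation:
Start: (x=13, y=7), facing West
  R: turn right, now facing North
  F4: move forward 3/4 (blocked), now at (x=13, y=4)
  F3: move forward 0/3 (blocked), now at (x=13, y=4)
  L: turn left, now facing West
  F1: move forward 1, now at (x=12, y=4)
Final: (x=12, y=4), facing West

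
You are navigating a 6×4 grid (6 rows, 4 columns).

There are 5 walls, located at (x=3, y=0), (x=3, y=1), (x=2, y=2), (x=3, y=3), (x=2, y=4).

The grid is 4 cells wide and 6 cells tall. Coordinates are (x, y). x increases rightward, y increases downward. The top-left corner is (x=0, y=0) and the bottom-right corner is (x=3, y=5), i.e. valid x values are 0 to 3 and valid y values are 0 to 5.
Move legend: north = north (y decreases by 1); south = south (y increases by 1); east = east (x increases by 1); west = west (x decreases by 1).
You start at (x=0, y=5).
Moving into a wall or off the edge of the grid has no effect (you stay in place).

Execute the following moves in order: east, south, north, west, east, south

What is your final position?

Start: (x=0, y=5)
  east (east): (x=0, y=5) -> (x=1, y=5)
  south (south): blocked, stay at (x=1, y=5)
  north (north): (x=1, y=5) -> (x=1, y=4)
  west (west): (x=1, y=4) -> (x=0, y=4)
  east (east): (x=0, y=4) -> (x=1, y=4)
  south (south): (x=1, y=4) -> (x=1, y=5)
Final: (x=1, y=5)

Answer: Final position: (x=1, y=5)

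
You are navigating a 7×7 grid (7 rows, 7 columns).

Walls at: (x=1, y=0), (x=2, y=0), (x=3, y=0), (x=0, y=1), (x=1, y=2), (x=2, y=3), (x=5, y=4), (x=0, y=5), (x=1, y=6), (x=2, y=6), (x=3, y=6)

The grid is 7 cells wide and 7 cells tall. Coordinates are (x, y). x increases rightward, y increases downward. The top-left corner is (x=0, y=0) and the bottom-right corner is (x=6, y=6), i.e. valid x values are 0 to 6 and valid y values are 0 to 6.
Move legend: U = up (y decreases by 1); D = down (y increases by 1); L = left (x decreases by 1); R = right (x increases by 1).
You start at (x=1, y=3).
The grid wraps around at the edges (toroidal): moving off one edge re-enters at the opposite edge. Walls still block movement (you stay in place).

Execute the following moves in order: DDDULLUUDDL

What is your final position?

Answer: Final position: (x=6, y=4)

Derivation:
Start: (x=1, y=3)
  D (down): (x=1, y=3) -> (x=1, y=4)
  D (down): (x=1, y=4) -> (x=1, y=5)
  D (down): blocked, stay at (x=1, y=5)
  U (up): (x=1, y=5) -> (x=1, y=4)
  L (left): (x=1, y=4) -> (x=0, y=4)
  L (left): (x=0, y=4) -> (x=6, y=4)
  U (up): (x=6, y=4) -> (x=6, y=3)
  U (up): (x=6, y=3) -> (x=6, y=2)
  D (down): (x=6, y=2) -> (x=6, y=3)
  D (down): (x=6, y=3) -> (x=6, y=4)
  L (left): blocked, stay at (x=6, y=4)
Final: (x=6, y=4)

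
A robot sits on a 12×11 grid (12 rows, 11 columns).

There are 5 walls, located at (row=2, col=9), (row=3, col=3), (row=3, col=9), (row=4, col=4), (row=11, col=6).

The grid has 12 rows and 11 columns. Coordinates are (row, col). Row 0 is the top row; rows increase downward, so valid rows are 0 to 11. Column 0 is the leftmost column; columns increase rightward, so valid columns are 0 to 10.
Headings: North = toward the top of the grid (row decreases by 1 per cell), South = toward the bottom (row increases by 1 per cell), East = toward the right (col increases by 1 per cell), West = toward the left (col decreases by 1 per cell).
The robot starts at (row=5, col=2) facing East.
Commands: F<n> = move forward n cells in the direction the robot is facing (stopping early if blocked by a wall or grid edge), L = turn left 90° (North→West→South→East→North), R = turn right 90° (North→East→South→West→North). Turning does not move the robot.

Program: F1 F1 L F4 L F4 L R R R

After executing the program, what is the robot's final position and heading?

Start: (row=5, col=2), facing East
  F1: move forward 1, now at (row=5, col=3)
  F1: move forward 1, now at (row=5, col=4)
  L: turn left, now facing North
  F4: move forward 0/4 (blocked), now at (row=5, col=4)
  L: turn left, now facing West
  F4: move forward 4, now at (row=5, col=0)
  L: turn left, now facing South
  R: turn right, now facing West
  R: turn right, now facing North
  R: turn right, now facing East
Final: (row=5, col=0), facing East

Answer: Final position: (row=5, col=0), facing East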